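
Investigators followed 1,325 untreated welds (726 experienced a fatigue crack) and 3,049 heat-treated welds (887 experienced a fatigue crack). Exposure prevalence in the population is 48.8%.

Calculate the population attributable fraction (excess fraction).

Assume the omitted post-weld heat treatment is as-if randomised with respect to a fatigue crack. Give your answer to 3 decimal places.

PAF ≈ 0.301

p₁ = P(outcome | exposed) = 726/1325 = 0.54792
p₀ = P(outcome | unexposed) = 887/3049 = 0.29092
Overall risk P(Y=1) = π·p₁ + (1−π)·p₀ = 0.488×0.54792 + 0.512×0.29092 = 0.41634.
Under exogeneity, PAF = [P(Y=1) − p₀] / P(Y=1).
PAF = (0.41634 − 0.29092) / 0.41634 ≈ 0.3012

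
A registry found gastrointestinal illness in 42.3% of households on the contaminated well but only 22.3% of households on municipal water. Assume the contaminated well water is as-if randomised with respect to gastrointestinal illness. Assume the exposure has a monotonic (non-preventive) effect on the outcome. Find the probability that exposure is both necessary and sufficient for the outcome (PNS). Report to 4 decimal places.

PNS ≈ 0.2000

p₁ = 0.423, p₀ = 0.223.
Under exogeneity and monotonicity, PNS = p₁ − p₀.
PNS = 0.423 − 0.223 = 0.2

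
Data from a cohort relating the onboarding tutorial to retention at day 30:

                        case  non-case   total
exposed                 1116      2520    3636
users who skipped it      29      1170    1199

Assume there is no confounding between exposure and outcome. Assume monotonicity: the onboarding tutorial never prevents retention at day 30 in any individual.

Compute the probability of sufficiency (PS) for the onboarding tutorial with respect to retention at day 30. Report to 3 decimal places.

PS ≈ 0.290

p₁ = P(outcome | exposed) = 1116/3636 = 0.30693
p₀ = P(outcome | unexposed) = 29/1199 = 0.024187
Under exogeneity and monotonicity, PS = (p₁ − p₀)/(1 − p₀).
PS = (0.30693 − 0.024187) / 0.97581 ≈ 0.2898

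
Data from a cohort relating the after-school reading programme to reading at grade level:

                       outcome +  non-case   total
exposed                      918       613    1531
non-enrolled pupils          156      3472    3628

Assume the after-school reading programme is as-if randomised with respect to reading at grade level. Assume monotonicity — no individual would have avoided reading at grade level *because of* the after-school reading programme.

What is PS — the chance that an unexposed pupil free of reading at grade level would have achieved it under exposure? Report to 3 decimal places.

PS ≈ 0.582

p₁ = P(outcome | exposed) = 918/1531 = 0.59961
p₀ = P(outcome | unexposed) = 156/3628 = 0.042999
Under exogeneity and monotonicity, PS = (p₁ − p₀) / (1 − p₀).
PS = (0.59961 − 0.042999) / (1 − 0.042999) = 0.55661 / 0.957 ≈ 0.5816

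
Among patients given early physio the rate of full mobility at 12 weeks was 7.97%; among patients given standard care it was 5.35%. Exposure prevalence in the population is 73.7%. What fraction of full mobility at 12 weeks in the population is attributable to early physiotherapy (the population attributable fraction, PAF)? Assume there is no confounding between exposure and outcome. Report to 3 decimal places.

PAF ≈ 0.265

p₁ = 0.0797, p₀ = 0.0535.
Overall risk P(Y=1) = π·p₁ + (1−π)·p₀ = 0.737×0.0797 + 0.263×0.0535 = 0.072809.
Under exogeneity, PAF = [P(Y=1) − p₀] / P(Y=1).
PAF = (0.072809 − 0.0535) / 0.072809 ≈ 0.2652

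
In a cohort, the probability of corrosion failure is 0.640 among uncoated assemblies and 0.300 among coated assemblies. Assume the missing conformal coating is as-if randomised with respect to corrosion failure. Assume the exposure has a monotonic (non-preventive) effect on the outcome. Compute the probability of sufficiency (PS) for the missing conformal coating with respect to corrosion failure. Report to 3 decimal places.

Let p₁ = 0.64, p₀ = 0.3.
Under exogeneity and monotonicity, PS = (p₁ − p₀) / (1 − p₀).
PS = (0.64 − 0.3) / (1 − 0.3) = 0.34 / 0.7 ≈ 0.4857

PS ≈ 0.486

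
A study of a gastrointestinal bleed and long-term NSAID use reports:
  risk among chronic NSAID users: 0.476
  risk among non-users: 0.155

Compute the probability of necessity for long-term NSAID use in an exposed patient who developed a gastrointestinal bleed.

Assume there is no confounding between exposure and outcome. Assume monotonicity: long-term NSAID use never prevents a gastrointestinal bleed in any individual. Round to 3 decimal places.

PN ≈ 0.674

Let p₁ = 0.476, p₀ = 0.155.
Under exogeneity and monotonicity, PN = (p₁ − p₀) / p₁.
PN = (0.476 − 0.155) / 0.476 = 0.321 / 0.476 ≈ 0.6744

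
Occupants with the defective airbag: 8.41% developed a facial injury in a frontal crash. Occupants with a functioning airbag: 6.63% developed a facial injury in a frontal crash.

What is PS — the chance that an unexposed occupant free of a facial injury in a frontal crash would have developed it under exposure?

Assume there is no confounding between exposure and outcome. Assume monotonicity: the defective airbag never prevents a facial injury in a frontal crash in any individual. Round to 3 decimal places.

p₁ = 0.0841, p₀ = 0.0663.
Under exogeneity and monotonicity, PS = (p₁ − p₀) / (1 − p₀).
PS = (0.0841 − 0.0663) / (1 − 0.0663) = 0.0178 / 0.9337 ≈ 0.0191

PS ≈ 0.019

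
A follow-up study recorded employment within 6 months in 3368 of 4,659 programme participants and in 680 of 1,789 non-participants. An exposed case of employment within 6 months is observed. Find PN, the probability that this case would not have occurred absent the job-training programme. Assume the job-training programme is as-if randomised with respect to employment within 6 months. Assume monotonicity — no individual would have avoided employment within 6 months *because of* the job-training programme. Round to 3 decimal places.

p₁ = P(outcome | exposed) = 3368/4659 = 0.7229
p₀ = P(outcome | unexposed) = 680/1789 = 0.3801
Under exogeneity and monotonicity, PN = (p₁ − p₀) / p₁.
PN = (0.7229 − 0.3801) / 0.7229 = 0.3428 / 0.7229 ≈ 0.4742

PN ≈ 0.474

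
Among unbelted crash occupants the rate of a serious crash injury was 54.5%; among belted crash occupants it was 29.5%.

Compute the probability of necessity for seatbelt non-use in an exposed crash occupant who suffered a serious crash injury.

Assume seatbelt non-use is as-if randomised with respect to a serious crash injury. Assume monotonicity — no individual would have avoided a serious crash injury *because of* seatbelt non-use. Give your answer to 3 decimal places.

PN ≈ 0.459

p₁ = 0.545, p₀ = 0.295.
Under exogeneity and monotonicity, PN = (p₁ − p₀) / p₁.
PN = (0.545 − 0.295) / 0.545 = 0.25 / 0.545 ≈ 0.4587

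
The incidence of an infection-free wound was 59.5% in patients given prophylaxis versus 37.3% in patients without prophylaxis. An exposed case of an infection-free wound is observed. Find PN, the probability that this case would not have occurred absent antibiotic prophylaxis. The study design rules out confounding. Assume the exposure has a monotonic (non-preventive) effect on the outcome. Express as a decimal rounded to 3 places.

PN ≈ 0.373

p₁ = 0.595, p₀ = 0.373.
Under exogeneity and monotonicity, PN = (p₁ − p₀) / p₁.
PN = (0.595 − 0.373) / 0.595 = 0.222 / 0.595 ≈ 0.3731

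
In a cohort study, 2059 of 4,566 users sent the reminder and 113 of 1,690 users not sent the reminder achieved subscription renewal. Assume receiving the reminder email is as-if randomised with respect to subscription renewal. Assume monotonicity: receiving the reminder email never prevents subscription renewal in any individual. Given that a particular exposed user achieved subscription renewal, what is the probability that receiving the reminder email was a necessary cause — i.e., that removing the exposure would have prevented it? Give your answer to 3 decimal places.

PN ≈ 0.852

p₁ = P(outcome | exposed) = 2059/4566 = 0.45094
p₀ = P(outcome | unexposed) = 113/1690 = 0.066864
Under exogeneity and monotonicity, PN = (p₁ − p₀) / p₁.
PN = (0.45094 − 0.066864) / 0.45094 = 0.38408 / 0.45094 ≈ 0.8517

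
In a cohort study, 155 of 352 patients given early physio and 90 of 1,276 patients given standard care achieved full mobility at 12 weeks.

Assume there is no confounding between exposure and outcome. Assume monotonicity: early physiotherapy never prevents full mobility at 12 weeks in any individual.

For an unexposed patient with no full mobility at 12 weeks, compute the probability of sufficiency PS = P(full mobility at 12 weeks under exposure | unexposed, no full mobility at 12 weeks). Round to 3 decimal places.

p₁ = P(outcome | exposed) = 155/352 = 0.44034
p₀ = P(outcome | unexposed) = 90/1276 = 0.070533
Under exogeneity and monotonicity, PS = (p₁ − p₀) / (1 − p₀).
PS = (0.44034 − 0.070533) / (1 − 0.070533) = 0.36981 / 0.92947 ≈ 0.3979

PS ≈ 0.398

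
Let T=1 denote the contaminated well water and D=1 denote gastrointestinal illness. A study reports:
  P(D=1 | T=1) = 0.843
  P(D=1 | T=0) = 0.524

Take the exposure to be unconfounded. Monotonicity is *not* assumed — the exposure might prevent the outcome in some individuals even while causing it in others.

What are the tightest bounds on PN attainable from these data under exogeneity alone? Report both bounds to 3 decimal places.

Let p₁ = 0.843, p₀ = 0.524.
Under exogeneity alone the bounds on PN are max{0,(p₁−p₀)/p₁} ≤ PN ≤ min{1,(1−p₀)/p₁}.
  lower = (p₁ − p₀)/p₁ = 0.319 / 0.843 ≈ 0.3784
  upper = min{1, (1 − p₀)/p₁} = 0.476 / 0.843 ≈ 0.5647

0.378 ≤ PN ≤ 0.565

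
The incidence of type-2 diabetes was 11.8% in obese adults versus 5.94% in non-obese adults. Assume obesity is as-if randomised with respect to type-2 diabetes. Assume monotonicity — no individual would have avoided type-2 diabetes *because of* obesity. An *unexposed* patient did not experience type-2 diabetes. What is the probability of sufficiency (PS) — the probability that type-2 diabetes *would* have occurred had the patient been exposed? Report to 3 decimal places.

PS ≈ 0.062

p₁ = 0.118, p₀ = 0.0594.
Under exogeneity and monotonicity, PS = (p₁ − p₀) / (1 − p₀).
PS = (0.118 − 0.0594) / (1 − 0.0594) = 0.0586 / 0.9406 ≈ 0.0623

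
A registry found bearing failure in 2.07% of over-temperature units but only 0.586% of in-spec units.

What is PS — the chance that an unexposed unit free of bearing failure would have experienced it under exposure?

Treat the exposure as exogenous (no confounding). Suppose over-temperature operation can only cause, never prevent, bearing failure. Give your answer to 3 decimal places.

PS ≈ 0.015

p₁ = 0.0207, p₀ = 0.00586.
Under exogeneity and monotonicity, PS = (p₁ − p₀) / (1 − p₀).
PS = (0.0207 − 0.00586) / (1 − 0.00586) = 0.01484 / 0.99414 ≈ 0.0149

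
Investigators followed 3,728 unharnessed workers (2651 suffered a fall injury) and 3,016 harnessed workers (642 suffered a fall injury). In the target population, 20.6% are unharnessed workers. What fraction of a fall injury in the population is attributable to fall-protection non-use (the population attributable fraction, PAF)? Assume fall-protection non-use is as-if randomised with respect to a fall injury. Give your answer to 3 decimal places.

p₁ = P(outcome | exposed) = 2651/3728 = 0.71111
p₀ = P(outcome | unexposed) = 642/3016 = 0.21286
Overall risk P(Y=1) = π·p₁ + (1−π)·p₀ = 0.206×0.71111 + 0.794×0.21286 = 0.3155.
Under exogeneity, PAF = [P(Y=1) − p₀] / P(Y=1).
PAF = (0.3155 − 0.21286) / 0.3155 ≈ 0.3253

PAF ≈ 0.325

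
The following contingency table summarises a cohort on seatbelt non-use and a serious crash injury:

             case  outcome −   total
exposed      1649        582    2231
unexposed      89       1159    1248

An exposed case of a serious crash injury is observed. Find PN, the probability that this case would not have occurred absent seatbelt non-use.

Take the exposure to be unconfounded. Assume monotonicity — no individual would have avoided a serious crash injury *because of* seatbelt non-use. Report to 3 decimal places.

PN ≈ 0.904

p₁ = P(outcome | exposed) = 1649/2231 = 0.73913
p₀ = P(outcome | unexposed) = 89/1248 = 0.071314
Under exogeneity and monotonicity, PN = (p₁ − p₀)/p₁.
PN = (0.73913 − 0.071314) / 0.73913 ≈ 0.9035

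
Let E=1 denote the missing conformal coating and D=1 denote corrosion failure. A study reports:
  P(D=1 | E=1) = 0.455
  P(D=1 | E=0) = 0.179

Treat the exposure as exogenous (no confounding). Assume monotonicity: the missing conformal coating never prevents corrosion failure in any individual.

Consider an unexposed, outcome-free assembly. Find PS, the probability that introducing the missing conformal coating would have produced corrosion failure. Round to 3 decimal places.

PS ≈ 0.336

Let p₁ = 0.455, p₀ = 0.179.
Under exogeneity and monotonicity, PS = (p₁ − p₀) / (1 − p₀).
PS = (0.455 − 0.179) / (1 − 0.179) = 0.276 / 0.821 ≈ 0.3362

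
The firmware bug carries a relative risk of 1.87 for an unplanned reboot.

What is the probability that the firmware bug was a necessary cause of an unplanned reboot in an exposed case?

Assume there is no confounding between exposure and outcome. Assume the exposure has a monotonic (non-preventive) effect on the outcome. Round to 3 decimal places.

PN ≈ 0.465

Under exogeneity and monotonicity, PN = (RR − 1) / RR = 1 − 1/RR.
PN = (1.87 − 1) / 1.87 = 0.87 / 1.87 ≈ 0.4652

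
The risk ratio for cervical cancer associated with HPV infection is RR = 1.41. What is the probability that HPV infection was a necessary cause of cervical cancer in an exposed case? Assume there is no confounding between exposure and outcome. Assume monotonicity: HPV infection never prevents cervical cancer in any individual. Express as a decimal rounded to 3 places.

PN ≈ 0.291

Under exogeneity and monotonicity, PN = (RR − 1) / RR = 1 − 1/RR.
PN = (1.41 − 1) / 1.41 = 0.41 / 1.41 ≈ 0.2908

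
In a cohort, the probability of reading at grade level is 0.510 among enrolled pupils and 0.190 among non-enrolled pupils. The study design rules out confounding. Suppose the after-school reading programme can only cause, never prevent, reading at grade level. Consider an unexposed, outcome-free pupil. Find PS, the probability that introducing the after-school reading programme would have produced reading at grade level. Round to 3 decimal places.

PS ≈ 0.395

Let p₁ = 0.51, p₀ = 0.19.
Under exogeneity and monotonicity, PS = (p₁ − p₀) / (1 − p₀).
PS = (0.51 − 0.19) / (1 − 0.19) = 0.32 / 0.81 ≈ 0.3951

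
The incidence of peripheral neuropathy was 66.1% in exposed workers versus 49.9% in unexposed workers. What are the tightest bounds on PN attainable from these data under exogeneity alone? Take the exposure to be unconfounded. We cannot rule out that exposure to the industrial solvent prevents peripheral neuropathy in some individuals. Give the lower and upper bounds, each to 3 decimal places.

p₁ = 0.661, p₀ = 0.499.
Under exogeneity alone the bounds on PN are max{0,(p₁−p₀)/p₁} ≤ PN ≤ min{1,(1−p₀)/p₁}.
  lower = (p₁ − p₀)/p₁ = 0.162 / 0.661 ≈ 0.2451
  upper = min{1, (1 − p₀)/p₁} = 0.501 / 0.661 ≈ 0.7579

0.245 ≤ PN ≤ 0.758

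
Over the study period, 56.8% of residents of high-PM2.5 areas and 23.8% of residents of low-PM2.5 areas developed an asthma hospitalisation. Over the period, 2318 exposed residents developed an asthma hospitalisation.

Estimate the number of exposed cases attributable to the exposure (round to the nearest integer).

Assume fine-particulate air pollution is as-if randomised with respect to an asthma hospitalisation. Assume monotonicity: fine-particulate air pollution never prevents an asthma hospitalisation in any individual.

p₁ = 0.568, p₀ = 0.238.
PN = (p₁ − p₀)/p₁ = (0.568 − 0.238) / 0.568 ≈ 0.58099.
Attributable cases ≈ PN × (exposed cases) = 0.58099 × 2318 ≈ 1346.73.

about 1347 cases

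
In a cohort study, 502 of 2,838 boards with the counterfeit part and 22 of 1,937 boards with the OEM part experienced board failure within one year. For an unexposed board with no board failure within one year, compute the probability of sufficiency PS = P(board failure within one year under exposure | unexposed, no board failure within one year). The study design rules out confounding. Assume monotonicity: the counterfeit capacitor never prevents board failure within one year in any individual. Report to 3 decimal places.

PS ≈ 0.167

p₁ = P(outcome | exposed) = 502/2838 = 0.17689
p₀ = P(outcome | unexposed) = 22/1937 = 0.011358
Under exogeneity and monotonicity, PS = (p₁ − p₀) / (1 − p₀).
PS = (0.17689 − 0.011358) / (1 − 0.011358) = 0.16553 / 0.98864 ≈ 0.1674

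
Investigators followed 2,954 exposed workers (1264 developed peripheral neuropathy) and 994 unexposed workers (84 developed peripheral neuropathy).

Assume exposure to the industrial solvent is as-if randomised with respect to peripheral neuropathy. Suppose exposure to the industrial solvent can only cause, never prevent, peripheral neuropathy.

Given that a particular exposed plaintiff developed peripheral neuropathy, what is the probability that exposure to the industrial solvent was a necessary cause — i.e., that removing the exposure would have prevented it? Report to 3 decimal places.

p₁ = P(outcome | exposed) = 1264/2954 = 0.42789
p₀ = P(outcome | unexposed) = 84/994 = 0.084507
Under exogeneity and monotonicity, PN = (p₁ − p₀) / p₁.
PN = (0.42789 − 0.084507) / 0.42789 = 0.34339 / 0.42789 ≈ 0.8025

PN ≈ 0.803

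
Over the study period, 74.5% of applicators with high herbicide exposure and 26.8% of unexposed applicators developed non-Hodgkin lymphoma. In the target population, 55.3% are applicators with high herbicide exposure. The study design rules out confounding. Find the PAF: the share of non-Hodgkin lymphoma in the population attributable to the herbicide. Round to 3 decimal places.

p₁ = 0.745, p₀ = 0.268.
Overall risk P(Y=1) = π·p₁ + (1−π)·p₀ = 0.553×0.745 + 0.447×0.268 = 0.53178.
Under exogeneity, PAF = [P(Y=1) − p₀] / P(Y=1).
PAF = (0.53178 − 0.268) / 0.53178 ≈ 0.4960

PAF ≈ 0.496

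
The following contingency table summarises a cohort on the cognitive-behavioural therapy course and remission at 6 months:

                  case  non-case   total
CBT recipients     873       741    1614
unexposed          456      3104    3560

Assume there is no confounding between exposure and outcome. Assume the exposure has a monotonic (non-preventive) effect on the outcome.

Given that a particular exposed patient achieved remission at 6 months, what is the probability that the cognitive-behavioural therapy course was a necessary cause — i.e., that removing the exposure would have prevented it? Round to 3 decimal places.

p₁ = P(outcome | exposed) = 873/1614 = 0.54089
p₀ = P(outcome | unexposed) = 456/3560 = 0.12809
Under exogeneity and monotonicity, PN = (p₁ − p₀) / p₁.
PN = (0.54089 − 0.12809) / 0.54089 = 0.4128 / 0.54089 ≈ 0.7632

PN ≈ 0.763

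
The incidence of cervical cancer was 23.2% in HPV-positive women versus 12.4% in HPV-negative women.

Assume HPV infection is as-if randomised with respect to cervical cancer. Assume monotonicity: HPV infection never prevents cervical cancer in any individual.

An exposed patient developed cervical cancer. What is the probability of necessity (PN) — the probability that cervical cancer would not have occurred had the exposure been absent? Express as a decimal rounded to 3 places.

p₁ = 0.232, p₀ = 0.124.
Under exogeneity and monotonicity, PN = (p₁ − p₀) / p₁.
PN = (0.232 − 0.124) / 0.232 = 0.108 / 0.232 ≈ 0.4655

PN ≈ 0.466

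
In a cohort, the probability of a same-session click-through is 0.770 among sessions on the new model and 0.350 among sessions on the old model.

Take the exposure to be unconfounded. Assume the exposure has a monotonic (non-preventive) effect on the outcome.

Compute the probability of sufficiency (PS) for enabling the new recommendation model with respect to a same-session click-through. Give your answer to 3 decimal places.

Let p₁ = 0.77, p₀ = 0.35.
Under exogeneity and monotonicity, PS = (p₁ − p₀) / (1 − p₀).
PS = (0.77 − 0.35) / (1 − 0.35) = 0.42 / 0.65 ≈ 0.6462

PS ≈ 0.646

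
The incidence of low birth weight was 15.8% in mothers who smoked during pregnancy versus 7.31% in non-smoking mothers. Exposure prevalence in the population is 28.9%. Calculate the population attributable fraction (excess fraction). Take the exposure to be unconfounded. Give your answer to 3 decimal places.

p₁ = 0.158, p₀ = 0.0731.
Overall risk P(Y=1) = π·p₁ + (1−π)·p₀ = 0.289×0.158 + 0.711×0.0731 = 0.097636.
Under exogeneity, PAF = [P(Y=1) − p₀] / P(Y=1).
PAF = (0.097636 − 0.0731) / 0.097636 ≈ 0.2513

PAF ≈ 0.251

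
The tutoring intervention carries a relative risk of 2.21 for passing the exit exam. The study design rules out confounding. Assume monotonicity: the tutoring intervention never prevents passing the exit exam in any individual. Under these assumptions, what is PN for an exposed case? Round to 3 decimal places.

PN ≈ 0.548

Under exogeneity and monotonicity, PN = (RR − 1) / RR = 1 − 1/RR.
PN = (2.21 − 1) / 2.21 = 1.21 / 2.21 ≈ 0.5475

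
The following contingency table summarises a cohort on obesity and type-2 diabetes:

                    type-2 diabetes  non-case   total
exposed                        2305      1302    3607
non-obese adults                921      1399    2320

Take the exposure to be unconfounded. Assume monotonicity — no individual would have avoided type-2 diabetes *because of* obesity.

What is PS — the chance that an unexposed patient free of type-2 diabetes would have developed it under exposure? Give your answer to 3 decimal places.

PS ≈ 0.401

p₁ = P(outcome | exposed) = 2305/3607 = 0.63904
p₀ = P(outcome | unexposed) = 921/2320 = 0.39698
Under exogeneity and monotonicity, PS = (p₁ − p₀) / (1 − p₀).
PS = (0.63904 − 0.39698) / (1 − 0.39698) = 0.24205 / 0.60302 ≈ 0.4014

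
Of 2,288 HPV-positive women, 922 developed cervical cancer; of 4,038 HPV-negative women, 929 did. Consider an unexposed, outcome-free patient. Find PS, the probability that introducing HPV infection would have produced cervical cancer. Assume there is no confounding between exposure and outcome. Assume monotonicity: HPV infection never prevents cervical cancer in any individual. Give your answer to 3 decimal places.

p₁ = P(outcome | exposed) = 922/2288 = 0.40297
p₀ = P(outcome | unexposed) = 929/4038 = 0.23006
Under exogeneity and monotonicity, PS = (p₁ − p₀) / (1 − p₀).
PS = (0.40297 − 0.23006) / (1 − 0.23006) = 0.17291 / 0.76994 ≈ 0.2246

PS ≈ 0.225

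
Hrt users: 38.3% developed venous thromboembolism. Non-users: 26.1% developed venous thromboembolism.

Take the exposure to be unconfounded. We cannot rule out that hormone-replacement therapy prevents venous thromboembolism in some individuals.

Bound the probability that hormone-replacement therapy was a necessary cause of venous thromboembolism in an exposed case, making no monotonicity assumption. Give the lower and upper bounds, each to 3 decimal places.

p₁ = 0.383, p₀ = 0.261.
Under exogeneity alone the bounds on PN are max{0,(p₁−p₀)/p₁} ≤ PN ≤ min{1,(1−p₀)/p₁}.
  lower = (p₁ − p₀)/p₁ = 0.122 / 0.383 ≈ 0.3185
  upper = min{1, (1 − p₀)/p₁} = 0.739 / 0.383 ≈ 1.9295 → capped at 1

0.319 ≤ PN ≤ 1.000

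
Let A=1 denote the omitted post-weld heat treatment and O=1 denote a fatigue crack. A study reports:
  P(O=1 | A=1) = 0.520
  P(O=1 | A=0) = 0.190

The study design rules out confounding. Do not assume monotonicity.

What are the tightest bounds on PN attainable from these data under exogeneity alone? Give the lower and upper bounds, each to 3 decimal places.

Let p₁ = 0.52, p₀ = 0.19.
Under exogeneity alone the bounds on PN are max{0,(p₁−p₀)/p₁} ≤ PN ≤ min{1,(1−p₀)/p₁}.
  lower = (p₁ − p₀)/p₁ = 0.33 / 0.52 ≈ 0.6346
  upper = min{1, (1 − p₀)/p₁} = 0.81 / 0.52 ≈ 1.5577 → capped at 1

0.635 ≤ PN ≤ 1.000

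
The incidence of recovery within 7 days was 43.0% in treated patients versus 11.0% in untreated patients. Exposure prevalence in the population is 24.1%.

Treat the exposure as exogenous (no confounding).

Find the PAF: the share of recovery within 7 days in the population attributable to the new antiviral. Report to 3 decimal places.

PAF ≈ 0.412

p₁ = 0.43, p₀ = 0.11.
Overall risk P(Y=1) = π·p₁ + (1−π)·p₀ = 0.241×0.43 + 0.759×0.11 = 0.18712.
Under exogeneity, PAF = [P(Y=1) − p₀] / P(Y=1).
PAF = (0.18712 − 0.11) / 0.18712 ≈ 0.4121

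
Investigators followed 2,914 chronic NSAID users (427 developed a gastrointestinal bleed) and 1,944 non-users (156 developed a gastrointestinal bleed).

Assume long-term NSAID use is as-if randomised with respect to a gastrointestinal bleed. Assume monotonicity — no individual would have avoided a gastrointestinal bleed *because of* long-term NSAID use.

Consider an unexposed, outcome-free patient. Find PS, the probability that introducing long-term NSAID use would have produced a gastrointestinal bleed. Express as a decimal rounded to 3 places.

PS ≈ 0.072

p₁ = P(outcome | exposed) = 427/2914 = 0.14653
p₀ = P(outcome | unexposed) = 156/1944 = 0.080247
Under exogeneity and monotonicity, PS = (p₁ − p₀) / (1 − p₀).
PS = (0.14653 − 0.080247) / (1 − 0.080247) = 0.066287 / 0.91975 ≈ 0.0721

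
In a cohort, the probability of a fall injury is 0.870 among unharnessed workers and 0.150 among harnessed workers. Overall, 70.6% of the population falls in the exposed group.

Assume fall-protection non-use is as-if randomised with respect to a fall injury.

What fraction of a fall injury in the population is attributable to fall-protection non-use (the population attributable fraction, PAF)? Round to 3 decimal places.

PAF ≈ 0.772

Let p₁ = 0.87, p₀ = 0.15.
Overall risk P(Y=1) = π·p₁ + (1−π)·p₀ = 0.706×0.87 + 0.294×0.15 = 0.65832.
Under exogeneity, PAF = [P(Y=1) − p₀] / P(Y=1).
PAF = (0.65832 − 0.15) / 0.65832 ≈ 0.7721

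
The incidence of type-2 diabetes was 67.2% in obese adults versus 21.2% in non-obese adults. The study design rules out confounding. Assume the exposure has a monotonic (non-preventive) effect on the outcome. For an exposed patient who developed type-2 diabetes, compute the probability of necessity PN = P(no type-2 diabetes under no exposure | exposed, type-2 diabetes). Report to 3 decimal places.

p₁ = 0.672, p₀ = 0.212.
Under exogeneity and monotonicity, PN = (p₁ − p₀) / p₁.
PN = (0.672 − 0.212) / 0.672 = 0.46 / 0.672 ≈ 0.6845

PN ≈ 0.685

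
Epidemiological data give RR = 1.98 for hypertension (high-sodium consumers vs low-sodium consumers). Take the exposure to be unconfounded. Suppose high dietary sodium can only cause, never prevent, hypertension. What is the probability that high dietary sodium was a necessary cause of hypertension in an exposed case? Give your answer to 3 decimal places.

PN ≈ 0.495

Under exogeneity and monotonicity, PN = (RR − 1) / RR = 1 − 1/RR.
PN = (1.98 − 1) / 1.98 = 0.98 / 1.98 ≈ 0.4949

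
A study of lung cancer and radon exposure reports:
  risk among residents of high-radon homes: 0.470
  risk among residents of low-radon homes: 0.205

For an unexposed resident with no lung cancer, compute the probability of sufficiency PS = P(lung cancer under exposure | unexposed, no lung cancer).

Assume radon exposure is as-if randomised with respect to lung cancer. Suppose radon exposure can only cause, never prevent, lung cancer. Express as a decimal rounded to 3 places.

PS ≈ 0.333

Let p₁ = 0.47, p₀ = 0.205.
Under exogeneity and monotonicity, PS = (p₁ − p₀) / (1 − p₀).
PS = (0.47 − 0.205) / (1 − 0.205) = 0.265 / 0.795 ≈ 0.3333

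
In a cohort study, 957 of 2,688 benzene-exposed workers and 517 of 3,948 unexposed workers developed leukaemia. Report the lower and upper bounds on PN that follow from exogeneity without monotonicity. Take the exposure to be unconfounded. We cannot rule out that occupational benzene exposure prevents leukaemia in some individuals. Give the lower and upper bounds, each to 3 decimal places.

0.632 ≤ PN ≤ 1.000

p₁ = P(outcome | exposed) = 957/2688 = 0.35603
p₀ = P(outcome | unexposed) = 517/3948 = 0.13095
Under exogeneity alone the bounds on PN are max{0,(p₁−p₀)/p₁} ≤ PN ≤ min{1,(1−p₀)/p₁}.
  lower = (p₁ − p₀)/p₁ = 0.22507 / 0.35603 ≈ 0.6322
  upper = min{1, (1 − p₀)/p₁} = 0.86905 / 0.35603 ≈ 2.4410 → capped at 1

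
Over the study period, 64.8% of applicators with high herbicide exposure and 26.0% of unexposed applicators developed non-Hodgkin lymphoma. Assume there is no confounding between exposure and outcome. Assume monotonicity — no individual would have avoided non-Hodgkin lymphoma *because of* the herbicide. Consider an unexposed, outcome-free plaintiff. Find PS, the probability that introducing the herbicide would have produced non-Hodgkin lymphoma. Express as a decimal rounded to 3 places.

PS ≈ 0.524

p₁ = 0.648, p₀ = 0.26.
Under exogeneity and monotonicity, PS = (p₁ − p₀) / (1 − p₀).
PS = (0.648 − 0.26) / (1 − 0.26) = 0.388 / 0.74 ≈ 0.5243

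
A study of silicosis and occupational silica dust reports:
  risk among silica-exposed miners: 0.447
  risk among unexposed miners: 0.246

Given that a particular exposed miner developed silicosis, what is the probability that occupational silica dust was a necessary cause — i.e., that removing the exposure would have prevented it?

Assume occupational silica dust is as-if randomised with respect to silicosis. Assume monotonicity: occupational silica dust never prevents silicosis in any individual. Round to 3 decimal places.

PN ≈ 0.450

Let p₁ = 0.447, p₀ = 0.246.
Under exogeneity and monotonicity, PN = (p₁ − p₀) / p₁.
PN = (0.447 − 0.246) / 0.447 = 0.201 / 0.447 ≈ 0.4497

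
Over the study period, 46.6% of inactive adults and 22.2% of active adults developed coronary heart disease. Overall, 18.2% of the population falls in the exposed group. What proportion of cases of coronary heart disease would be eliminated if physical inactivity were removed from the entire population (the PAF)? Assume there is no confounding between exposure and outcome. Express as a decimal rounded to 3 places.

p₁ = 0.466, p₀ = 0.222.
Overall risk P(Y=1) = π·p₁ + (1−π)·p₀ = 0.182×0.466 + 0.818×0.222 = 0.26641.
Under exogeneity, PAF = [P(Y=1) − p₀] / P(Y=1).
PAF = (0.26641 − 0.222) / 0.26641 ≈ 0.1667

PAF ≈ 0.167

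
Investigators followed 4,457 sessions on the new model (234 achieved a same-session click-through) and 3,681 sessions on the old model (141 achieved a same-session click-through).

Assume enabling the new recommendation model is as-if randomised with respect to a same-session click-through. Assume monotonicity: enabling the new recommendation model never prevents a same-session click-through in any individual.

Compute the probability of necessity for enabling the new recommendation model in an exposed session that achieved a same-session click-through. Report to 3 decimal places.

p₁ = P(outcome | exposed) = 234/4457 = 0.052502
p₀ = P(outcome | unexposed) = 141/3681 = 0.038305
Under exogeneity and monotonicity, PN = (p₁ − p₀) / p₁.
PN = (0.052502 − 0.038305) / 0.052502 = 0.014197 / 0.052502 ≈ 0.2704

PN ≈ 0.270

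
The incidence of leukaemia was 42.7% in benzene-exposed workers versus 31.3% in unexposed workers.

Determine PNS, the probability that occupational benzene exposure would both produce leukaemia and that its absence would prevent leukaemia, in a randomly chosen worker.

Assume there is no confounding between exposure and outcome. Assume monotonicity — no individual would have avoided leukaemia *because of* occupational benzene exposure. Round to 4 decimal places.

PNS ≈ 0.1140

p₁ = 0.427, p₀ = 0.313.
Under exogeneity and monotonicity, PNS = p₁ − p₀.
PNS = 0.427 − 0.313 = 0.114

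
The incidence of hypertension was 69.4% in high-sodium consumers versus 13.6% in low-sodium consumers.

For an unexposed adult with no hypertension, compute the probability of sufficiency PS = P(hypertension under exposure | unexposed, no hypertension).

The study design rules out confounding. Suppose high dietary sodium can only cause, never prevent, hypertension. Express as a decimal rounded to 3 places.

p₁ = 0.694, p₀ = 0.136.
Under exogeneity and monotonicity, PS = (p₁ − p₀) / (1 − p₀).
PS = (0.694 − 0.136) / (1 − 0.136) = 0.558 / 0.864 ≈ 0.6458

PS ≈ 0.646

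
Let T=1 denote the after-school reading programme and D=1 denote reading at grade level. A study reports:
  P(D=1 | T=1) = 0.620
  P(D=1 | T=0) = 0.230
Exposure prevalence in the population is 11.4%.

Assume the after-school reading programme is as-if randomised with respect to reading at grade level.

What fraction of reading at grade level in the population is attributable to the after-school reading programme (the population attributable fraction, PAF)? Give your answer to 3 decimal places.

Let p₁ = 0.62, p₀ = 0.23.
Overall risk P(Y=1) = π·p₁ + (1−π)·p₀ = 0.114×0.62 + 0.886×0.23 = 0.27446.
Under exogeneity, PAF = [P(Y=1) − p₀] / P(Y=1).
PAF = (0.27446 − 0.23) / 0.27446 ≈ 0.1620

PAF ≈ 0.162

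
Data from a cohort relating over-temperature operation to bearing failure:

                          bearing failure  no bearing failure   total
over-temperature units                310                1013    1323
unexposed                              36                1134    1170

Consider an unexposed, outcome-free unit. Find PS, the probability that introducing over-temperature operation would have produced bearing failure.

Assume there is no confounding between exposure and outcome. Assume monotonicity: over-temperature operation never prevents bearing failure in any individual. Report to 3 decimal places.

p₁ = P(outcome | exposed) = 310/1323 = 0.23432
p₀ = P(outcome | unexposed) = 36/1170 = 0.030769
Under exogeneity and monotonicity, PS = (p₁ − p₀) / (1 − p₀).
PS = (0.23432 − 0.030769) / (1 − 0.030769) = 0.20355 / 0.96923 ≈ 0.2100

PS ≈ 0.210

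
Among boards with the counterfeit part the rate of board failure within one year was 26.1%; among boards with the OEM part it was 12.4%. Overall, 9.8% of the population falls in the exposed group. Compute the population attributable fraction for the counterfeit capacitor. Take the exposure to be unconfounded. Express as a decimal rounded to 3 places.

PAF ≈ 0.098

p₁ = 0.261, p₀ = 0.124.
Overall risk P(Y=1) = π·p₁ + (1−π)·p₀ = 0.098×0.261 + 0.902×0.124 = 0.13743.
Under exogeneity, PAF = [P(Y=1) − p₀] / P(Y=1).
PAF = (0.13743 − 0.124) / 0.13743 ≈ 0.0977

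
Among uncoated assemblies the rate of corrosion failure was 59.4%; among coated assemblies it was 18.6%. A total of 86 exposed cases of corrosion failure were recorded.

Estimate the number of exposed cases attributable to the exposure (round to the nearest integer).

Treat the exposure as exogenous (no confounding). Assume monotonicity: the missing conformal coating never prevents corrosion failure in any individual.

p₁ = 0.594, p₀ = 0.186.
PN = (p₁ − p₀)/p₁ = (0.594 − 0.186) / 0.594 ≈ 0.68687.
Attributable cases ≈ PN × (exposed cases) = 0.68687 × 86 ≈ 59.07.

about 59 cases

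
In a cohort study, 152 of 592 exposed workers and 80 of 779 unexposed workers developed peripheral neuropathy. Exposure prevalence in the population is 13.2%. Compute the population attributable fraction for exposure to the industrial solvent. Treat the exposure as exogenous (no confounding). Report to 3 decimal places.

p₁ = P(outcome | exposed) = 152/592 = 0.25676
p₀ = P(outcome | unexposed) = 80/779 = 0.1027
Overall risk P(Y=1) = π·p₁ + (1−π)·p₀ = 0.132×0.25676 + 0.868×0.1027 = 0.12303.
Under exogeneity, PAF = [P(Y=1) − p₀] / P(Y=1).
PAF = (0.12303 − 0.1027) / 0.12303 ≈ 0.1653

PAF ≈ 0.165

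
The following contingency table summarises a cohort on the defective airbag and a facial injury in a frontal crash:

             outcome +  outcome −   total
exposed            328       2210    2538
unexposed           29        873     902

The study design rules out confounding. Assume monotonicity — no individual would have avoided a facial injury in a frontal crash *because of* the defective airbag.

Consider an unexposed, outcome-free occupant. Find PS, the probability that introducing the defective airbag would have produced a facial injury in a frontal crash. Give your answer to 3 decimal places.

PS ≈ 0.100

p₁ = P(outcome | exposed) = 328/2538 = 0.12924
p₀ = P(outcome | unexposed) = 29/902 = 0.032151
Under exogeneity and monotonicity, PS = (p₁ − p₀)/(1 − p₀).
PS = (0.12924 − 0.032151) / 0.96785 ≈ 0.1003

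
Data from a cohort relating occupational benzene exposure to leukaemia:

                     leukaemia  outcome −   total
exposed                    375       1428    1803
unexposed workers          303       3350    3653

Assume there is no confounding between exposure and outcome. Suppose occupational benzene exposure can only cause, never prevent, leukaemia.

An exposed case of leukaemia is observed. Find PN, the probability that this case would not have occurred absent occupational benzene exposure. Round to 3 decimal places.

p₁ = P(outcome | exposed) = 375/1803 = 0.20799
p₀ = P(outcome | unexposed) = 303/3653 = 0.082946
Under exogeneity and monotonicity, PN = (p₁ − p₀)/p₁.
PN = (0.20799 − 0.082946) / 0.20799 ≈ 0.6012

PN ≈ 0.601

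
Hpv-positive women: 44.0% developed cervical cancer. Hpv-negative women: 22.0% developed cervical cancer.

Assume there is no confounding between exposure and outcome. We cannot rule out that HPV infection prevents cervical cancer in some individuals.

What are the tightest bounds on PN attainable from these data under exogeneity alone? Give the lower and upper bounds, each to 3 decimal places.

p₁ = 0.44, p₀ = 0.22.
Under exogeneity alone the bounds on PN are max{0,(p₁−p₀)/p₁} ≤ PN ≤ min{1,(1−p₀)/p₁}.
  lower = (p₁ − p₀)/p₁ = 0.22 / 0.44 ≈ 0.5000
  upper = min{1, (1 − p₀)/p₁} = 0.78 / 0.44 ≈ 1.7727 → capped at 1

0.500 ≤ PN ≤ 1.000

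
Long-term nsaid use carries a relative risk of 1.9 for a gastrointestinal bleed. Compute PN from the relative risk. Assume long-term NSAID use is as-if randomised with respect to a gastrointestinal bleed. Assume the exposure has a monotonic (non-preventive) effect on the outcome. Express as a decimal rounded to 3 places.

PN ≈ 0.474

Under exogeneity and monotonicity, PN = (RR − 1) / RR = 1 − 1/RR.
PN = (1.9 − 1) / 1.9 = 0.9 / 1.9 ≈ 0.4737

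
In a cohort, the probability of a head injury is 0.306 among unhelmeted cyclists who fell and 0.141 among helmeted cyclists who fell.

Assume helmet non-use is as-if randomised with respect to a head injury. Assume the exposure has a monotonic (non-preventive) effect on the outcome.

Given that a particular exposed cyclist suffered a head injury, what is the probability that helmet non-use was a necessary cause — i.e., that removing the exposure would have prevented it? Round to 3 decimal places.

PN ≈ 0.539

Let p₁ = 0.306, p₀ = 0.141.
Under exogeneity and monotonicity, PN = (p₁ − p₀) / p₁.
PN = (0.306 − 0.141) / 0.306 = 0.165 / 0.306 ≈ 0.5392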